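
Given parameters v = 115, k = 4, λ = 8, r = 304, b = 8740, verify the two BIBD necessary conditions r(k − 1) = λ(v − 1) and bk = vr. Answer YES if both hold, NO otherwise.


Condition (i): r(k − 1) = 304·3 = 912; λ(v − 1) = 8·114 = 912. Match? YES.
Condition (ii): bk = 8740·4 = 34960; vr = 115·304 = 34960. Match? YES.
Both conditions hold? YES.

YES


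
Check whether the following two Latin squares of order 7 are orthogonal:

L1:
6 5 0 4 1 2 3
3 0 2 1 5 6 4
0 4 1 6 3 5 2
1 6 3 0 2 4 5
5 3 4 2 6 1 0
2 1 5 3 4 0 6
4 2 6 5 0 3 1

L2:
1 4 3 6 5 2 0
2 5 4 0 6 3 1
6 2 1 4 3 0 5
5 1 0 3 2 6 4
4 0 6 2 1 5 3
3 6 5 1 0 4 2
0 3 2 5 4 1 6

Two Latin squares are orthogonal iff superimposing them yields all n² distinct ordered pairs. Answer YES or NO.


Form the n² = 49 superimposed pairs (L1[i][j], L2[i][j]), row by row (rows and columns indexed from 0):
row 0: (6,1) (5,4) (0,3) (4,6) (1,5) (2,2) (3,0)
row 1: (3,2) (0,5) (2,4) (1,0) (5,6) (6,3) (4,1)
row 2: (0,6) (4,2) (1,1) (6,4) (3,3) (5,0) (2,5)
row 3: (1,5) (6,1) (3,0) (0,3) (2,2) (4,6) (5,4)
row 4: (5,4) (3,0) (4,6) (2,2) (6,1) (1,5) (0,3)
row 5: (2,3) (1,6) (5,5) (3,1) (4,0) (0,4) (6,2)
row 6: (4,0) (2,3) (6,2) (5,5) (0,4) (3,1) (1,6)
Orthogonality requires all 49 pairs distinct.
But the pair (1,5) repeats: cell (0,4) has L1 = 1, L2 = 5, and cell (3,0) has L1 = 1, L2 = 5.
A repeated pair means some other pair never occurs (only 28 distinct pairs out of 49), so the squares are not orthogonal.
Conclusion: NO.

NO


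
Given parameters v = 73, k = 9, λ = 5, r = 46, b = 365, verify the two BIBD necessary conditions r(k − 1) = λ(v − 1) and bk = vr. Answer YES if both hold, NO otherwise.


Condition (i): r(k − 1) = 46·8 = 368; λ(v − 1) = 5·72 = 360. Match? NO.
Condition (ii): bk = 365·9 = 3285; vr = 73·46 = 3358. Match? NO.
Both conditions hold? NO.

NO


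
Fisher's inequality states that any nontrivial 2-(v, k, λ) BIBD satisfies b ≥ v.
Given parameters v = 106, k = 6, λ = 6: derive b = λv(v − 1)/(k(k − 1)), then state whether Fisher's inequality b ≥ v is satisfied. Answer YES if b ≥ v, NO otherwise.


b = λv(v − 1)/(k(k − 1)) = 6·106·105/(6·5) = 66780/30 = 2226.
Compare with v = 106: b ≥ v, so Fisher's inequality holds.

YES


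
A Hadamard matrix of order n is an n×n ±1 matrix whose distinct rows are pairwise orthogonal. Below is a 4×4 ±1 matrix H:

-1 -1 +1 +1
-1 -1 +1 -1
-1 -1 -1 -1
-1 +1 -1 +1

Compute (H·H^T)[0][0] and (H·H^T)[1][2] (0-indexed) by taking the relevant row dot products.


Row 0 of H: [-1, -1, 1, 1].
Row 1 of H: [-1, -1, 1, -1].
Row 2 of H: [-1, -1, -1, -1].
(H·H^T)[0][0] = Σ_j H[0][j]·H[0][j] = (-1)² + (-1)² + (1)² + (1)² = 1 + 1 + 1 + 1 = 4.
(H·H^T)[1][2] = Σ_j H[1][j]·H[2][j] = (-1)·(-1) + (-1)·(-1) + (1)·(-1) + (-1)·(-1) = 1 + 1 + -1 + 1 = 2.
Rows 1 and 2 are not orthogonal (dot product = 2 ≠ 0), so H is not a Hadamard matrix.

(0,0) entry = 4; (1,2) entry = 2.


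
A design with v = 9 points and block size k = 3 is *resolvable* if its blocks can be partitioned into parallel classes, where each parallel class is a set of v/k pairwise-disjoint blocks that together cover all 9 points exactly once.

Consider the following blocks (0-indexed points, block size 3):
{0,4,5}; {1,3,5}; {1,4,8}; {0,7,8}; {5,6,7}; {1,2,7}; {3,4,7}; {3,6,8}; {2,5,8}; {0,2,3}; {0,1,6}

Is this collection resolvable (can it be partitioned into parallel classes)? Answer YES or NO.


v = 9, block size k = 3, number of blocks = 11.
For resolvability, blocks must partition into parallel classes of size v/k = 3.
Total blocks must therefore be a multiple of 3: 11 = 3·3 + 2 ⇒ not divisible ✗.
Resolvable? NO.

NO


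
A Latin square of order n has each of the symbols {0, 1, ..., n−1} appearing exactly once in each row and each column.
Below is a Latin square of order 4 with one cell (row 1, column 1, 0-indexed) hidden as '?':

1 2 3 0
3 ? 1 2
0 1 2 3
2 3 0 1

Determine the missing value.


Row 1 contains symbols [1, 2, 3] — missing [0].
Column 1 contains symbols [1, 2, 3] — missing [0].
The missing symbol must appear in both missing sets; intersection = [0].
Therefore the hidden value is 0.

Missing value = 0.


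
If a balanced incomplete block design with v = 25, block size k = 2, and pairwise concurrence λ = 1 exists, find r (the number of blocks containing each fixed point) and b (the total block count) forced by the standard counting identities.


Any 2-(v, k, λ) BIBD satisfies two necessary conditions:
  (i)  Each point sits in r blocks, and counting incidences through any fixed point gives r(k − 1) = λ(v − 1), so r = λ(v − 1)/(k − 1).
  (ii) Total incidences bk = vr, so b = vr/k.
Step 1: r = λ(v − 1)/(k − 1) = 1·(25 − 1)/(2 − 1) = 1·24/1 = 24/1 = 24.
Step 2: b = vr/k = 25·24/2 = 600/2 = 300.
Check integrality: r = 24 ∈ Z ✓, b = 300 ∈ Z ✓.
(These identities are necessary conditions: they determine r and b for any design with these parameters, but do not by themselves prove that one exists.)

r = 24, b = 300.


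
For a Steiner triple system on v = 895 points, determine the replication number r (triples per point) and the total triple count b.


An STS(v) is a 2-(v, 3, 1) BIBD: block size k = 3, λ = 1.
Replication: r(k − 1) = λ(v − 1) ⇒ r·2 = 895 − 1 = 894 ⇒ r = 447.
Block count: bk = vr ⇒ b·3 = 895·447 = 400065 ⇒ b = 133355.
(Check via b = v(v − 1)/6 = 895·894/6 = 800130/6 = 133355.)

r = 447, b = 133355.


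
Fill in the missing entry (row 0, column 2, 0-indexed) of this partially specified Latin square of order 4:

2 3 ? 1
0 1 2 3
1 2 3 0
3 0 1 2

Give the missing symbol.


Row 0 contains symbols [1, 2, 3] — missing [0].
Column 2 contains symbols [1, 2, 3] — missing [0].
The missing symbol must appear in both missing sets; intersection = [0].
Therefore the hidden value is 0.

Missing value = 0.


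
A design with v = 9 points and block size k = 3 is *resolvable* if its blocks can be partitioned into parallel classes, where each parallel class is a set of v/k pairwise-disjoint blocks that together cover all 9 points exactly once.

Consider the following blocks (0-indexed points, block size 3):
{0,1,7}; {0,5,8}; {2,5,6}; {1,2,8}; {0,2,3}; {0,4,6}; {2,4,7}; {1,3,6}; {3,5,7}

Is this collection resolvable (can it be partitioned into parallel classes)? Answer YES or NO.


v = 9, block size k = 3, number of blocks = 9.
For resolvability, blocks must partition into parallel classes of size v/k = 3.
Total blocks must therefore be a multiple of 3: 9 = 3·3 + 0 ⇒ divisible ✓.
Consider block {0,1,7}. The only other block(s) in the collection disjoint from it are {2,5,6} — just 1 block(s). Any parallel class containing {0,1,7} would need 2 other blocks each disjoint from it, so no parallel class of size 3 can contain {0,1,7}.
Since every block must belong to some parallel class in a resolution, the collection cannot be partitioned into parallel classes.
Resolvable? NO.

NO


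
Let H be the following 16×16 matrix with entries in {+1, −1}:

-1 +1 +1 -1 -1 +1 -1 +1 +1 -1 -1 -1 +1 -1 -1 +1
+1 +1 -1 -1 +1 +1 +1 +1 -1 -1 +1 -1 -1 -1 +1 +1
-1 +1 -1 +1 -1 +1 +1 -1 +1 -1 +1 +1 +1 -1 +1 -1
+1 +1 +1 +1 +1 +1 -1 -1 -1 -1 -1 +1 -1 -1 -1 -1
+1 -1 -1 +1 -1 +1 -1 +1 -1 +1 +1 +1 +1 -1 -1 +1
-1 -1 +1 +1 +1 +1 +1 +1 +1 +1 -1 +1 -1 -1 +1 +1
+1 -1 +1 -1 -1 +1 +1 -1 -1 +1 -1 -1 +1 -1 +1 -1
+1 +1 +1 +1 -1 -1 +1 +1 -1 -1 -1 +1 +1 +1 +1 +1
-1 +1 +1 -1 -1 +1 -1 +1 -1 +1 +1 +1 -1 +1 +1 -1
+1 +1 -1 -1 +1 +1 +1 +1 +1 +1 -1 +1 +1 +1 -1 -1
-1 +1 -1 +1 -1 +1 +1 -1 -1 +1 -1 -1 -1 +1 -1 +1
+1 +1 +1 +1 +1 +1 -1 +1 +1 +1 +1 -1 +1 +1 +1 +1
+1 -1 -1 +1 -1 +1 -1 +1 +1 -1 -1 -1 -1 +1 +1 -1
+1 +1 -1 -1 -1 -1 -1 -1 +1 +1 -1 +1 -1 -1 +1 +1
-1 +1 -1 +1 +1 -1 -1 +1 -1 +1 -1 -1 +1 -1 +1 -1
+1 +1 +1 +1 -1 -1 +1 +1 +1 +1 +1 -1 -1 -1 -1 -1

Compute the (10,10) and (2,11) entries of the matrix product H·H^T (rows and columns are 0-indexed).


Row 2 of H: [-1, 1, -1, 1, -1, 1, 1, -1, 1, -1, 1, 1, 1, -1, 1, -1].
Row 10 of H: [-1, 1, -1, 1, -1, 1, 1, -1, -1, 1, -1, -1, -1, 1, -1, 1].
Row 11 of H: [1, 1, 1, 1, 1, 1, -1, 1, 1, 1, 1, -1, 1, 1, 1, 1].
(H·H^T)[10][10] = Σ_j H[10][j]·H[10][j] = (-1)² + (1)² + (-1)² + (1)² + (-1)² + (1)² + (1)² + (-1)² + (-1)² + (1)² + (-1)² + (-1)² + (-1)² + (1)² + (-1)² + (1)² = 1 + 1 + 1 + 1 + 1 + 1 + 1 + 1 + 1 + 1 + 1 + 1 + 1 + 1 + 1 + 1 = 16.
(H·H^T)[2][11] = Σ_j H[2][j]·H[11][j] = (-1)·(1) + (1)·(1) + (-1)·(1) + (1)·(1) + (-1)·(1) + (1)·(1) + (1)·(-1) + (-1)·(1) + (1)·(1) + (-1)·(1) + (1)·(1) + (1)·(-1) + (1)·(1) + (-1)·(1) + (1)·(1) + (-1)·(1) = -1 + 1 + -1 + 1 + -1 + 1 + -1 + -1 + 1 + -1 + 1 + -1 + 1 + -1 + 1 + -1 = -2.
Rows 2 and 11 are not orthogonal (dot product = -2 ≠ 0), so H is not a Hadamard matrix.

(10,10) entry = 16; (2,11) entry = -2.


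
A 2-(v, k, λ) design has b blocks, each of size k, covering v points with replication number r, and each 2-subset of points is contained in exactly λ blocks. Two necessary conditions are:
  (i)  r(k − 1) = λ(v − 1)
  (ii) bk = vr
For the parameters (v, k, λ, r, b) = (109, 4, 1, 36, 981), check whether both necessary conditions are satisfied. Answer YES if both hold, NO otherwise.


Condition (i): r(k − 1) = 36·3 = 108; λ(v − 1) = 1·108 = 108. Match? YES.
Condition (ii): bk = 981·4 = 3924; vr = 109·36 = 3924. Match? YES.
Both conditions hold? YES.

YES


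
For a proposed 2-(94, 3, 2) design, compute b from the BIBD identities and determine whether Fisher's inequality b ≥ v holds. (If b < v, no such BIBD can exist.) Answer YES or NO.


r = λ(v − 1)/(k − 1) = 2·93/2 = 93.
b = vr/k = 94·93/3 = 2914.
Fisher's inequality: b ≥ v ⇔ 2914 ≥ 94? YES.

YES


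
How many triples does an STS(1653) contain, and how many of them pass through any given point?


An STS(v) is a 2-(v, 3, 1) BIBD: block size k = 3, λ = 1.
Replication: r(k − 1) = λ(v − 1) ⇒ r·2 = 1653 − 1 = 1652 ⇒ r = 826.
Block count: b = v(v − 1)/6 = 1653·1652/6 = 2730756/6 = 455126.
(Check via bk = vr: 455126·3 = 1365378 = 1653·826 = 1365378 ✓.)

r = 826, b = 455126.


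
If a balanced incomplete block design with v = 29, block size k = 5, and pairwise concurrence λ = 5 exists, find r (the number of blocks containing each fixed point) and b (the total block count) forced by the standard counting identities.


Any 2-(v, k, λ) BIBD satisfies two necessary conditions:
  (i)  Each point sits in r blocks, and counting incidences through any fixed point gives r(k − 1) = λ(v − 1), so r = λ(v − 1)/(k − 1).
  (ii) Total incidences bk = vr, so b = vr/k.
Step 1: r = λ(v − 1)/(k − 1) = 5·(29 − 1)/(5 − 1) = 5·28/4 = 140/4 = 35.
Step 2: b = vr/k = 29·35/5 = 1015/5 = 203.
Check integrality: r = 35 ∈ Z ✓, b = 203 ∈ Z ✓.
(These identities are necessary conditions: they determine r and b for any design with these parameters, but do not by themselves prove that one exists.)

r = 35, b = 203.


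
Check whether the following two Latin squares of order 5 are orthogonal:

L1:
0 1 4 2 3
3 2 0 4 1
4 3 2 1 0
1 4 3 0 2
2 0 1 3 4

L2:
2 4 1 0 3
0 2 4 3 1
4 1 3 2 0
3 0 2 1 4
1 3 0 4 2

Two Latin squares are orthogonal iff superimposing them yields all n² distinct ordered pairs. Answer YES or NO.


Form the n² = 25 superimposed pairs (L1[i][j], L2[i][j]), row by row (rows and columns indexed from 0):
row 0: (0,2) (1,4) (4,1) (2,0) (3,3)
row 1: (3,0) (2,2) (0,4) (4,3) (1,1)
row 2: (4,4) (3,1) (2,3) (1,2) (0,0)
row 3: (1,3) (4,0) (3,2) (0,1) (2,4)
row 4: (2,1) (0,3) (1,0) (3,4) (4,2)
Orthogonality requires all 25 pairs distinct.
Check by first coordinate: for each symbol s of L1, list the L2 entries in the n cells where L1 = s; they must all differ.
  L1 = 0: L2 entries (in reading order) 2, 4, 0, 1, 3 — all 5 distinct ✓
  L1 = 1: L2 entries (in reading order) 4, 1, 2, 3, 0 — all 5 distinct ✓
  L1 = 2: L2 entries (in reading order) 0, 2, 3, 4, 1 — all 5 distinct ✓
  L1 = 3: L2 entries (in reading order) 3, 0, 1, 2, 4 — all 5 distinct ✓
  L1 = 4: L2 entries (in reading order) 1, 3, 4, 0, 2 — all 5 distinct ✓
Every symbol of L1 meets every symbol of L2 exactly once, so all 25 pairs are distinct (25 of 25).
Conclusion: YES.

YES


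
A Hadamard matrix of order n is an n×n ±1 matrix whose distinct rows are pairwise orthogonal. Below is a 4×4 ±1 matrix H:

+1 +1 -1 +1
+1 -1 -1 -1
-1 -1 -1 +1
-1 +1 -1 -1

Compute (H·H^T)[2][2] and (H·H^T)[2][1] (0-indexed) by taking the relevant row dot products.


Row 1 of H: [1, -1, -1, -1].
Row 2 of H: [-1, -1, -1, 1].
(H·H^T)[2][2] = Σ_j H[2][j]·H[2][j] = (-1)² + (-1)² + (-1)² + (1)² = 1 + 1 + 1 + 1 = 4.
(H·H^T)[2][1] = Σ_j H[2][j]·H[1][j] = (-1)·(1) + (-1)·(-1) + (-1)·(-1) + (1)·(-1) = -1 + 1 + 1 + -1 = 0.
So rows 2 and 1 are orthogonal; the diagonal entry equals n = 4.

(2,2) entry = 4; (2,1) entry = 0.


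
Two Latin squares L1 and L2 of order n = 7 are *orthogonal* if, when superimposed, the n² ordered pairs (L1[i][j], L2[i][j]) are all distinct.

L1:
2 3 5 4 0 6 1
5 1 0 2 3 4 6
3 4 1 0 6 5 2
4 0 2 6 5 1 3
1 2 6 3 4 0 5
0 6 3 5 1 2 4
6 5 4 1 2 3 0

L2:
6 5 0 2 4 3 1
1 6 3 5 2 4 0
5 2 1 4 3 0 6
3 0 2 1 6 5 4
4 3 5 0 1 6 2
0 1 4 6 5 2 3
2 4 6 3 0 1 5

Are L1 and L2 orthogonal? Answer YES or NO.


Form the n² = 49 superimposed pairs (L1[i][j], L2[i][j]), row by row (rows and columns indexed from 0):
row 0: (2,6) (3,5) (5,0) (4,2) (0,4) (6,3) (1,1)
row 1: (5,1) (1,6) (0,3) (2,5) (3,2) (4,4) (6,0)
row 2: (3,5) (4,2) (1,1) (0,4) (6,3) (5,0) (2,6)
row 3: (4,3) (0,0) (2,2) (6,1) (5,6) (1,5) (3,4)
row 4: (1,4) (2,3) (6,5) (3,0) (4,1) (0,6) (5,2)
row 5: (0,0) (6,1) (3,4) (5,6) (1,5) (2,2) (4,3)
row 6: (6,2) (5,4) (4,6) (1,3) (2,0) (3,1) (0,5)
Orthogonality requires all 49 pairs distinct.
But the pair (3,5) repeats: cell (0,1) has L1 = 3, L2 = 5, and cell (2,0) has L1 = 3, L2 = 5.
A repeated pair means some other pair never occurs (only 35 distinct pairs out of 49), so the squares are not orthogonal.
Conclusion: NO.

NO


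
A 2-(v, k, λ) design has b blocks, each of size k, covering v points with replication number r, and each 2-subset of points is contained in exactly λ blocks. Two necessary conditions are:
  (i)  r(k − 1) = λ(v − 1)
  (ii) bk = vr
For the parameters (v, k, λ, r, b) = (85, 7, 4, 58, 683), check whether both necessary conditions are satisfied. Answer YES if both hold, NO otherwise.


Condition (i): r(k − 1) = 58·6 = 348; λ(v − 1) = 4·84 = 336. Match? NO.
Condition (ii): bk = 683·7 = 4781; vr = 85·58 = 4930. Match? NO.
Both conditions hold? NO.

NO


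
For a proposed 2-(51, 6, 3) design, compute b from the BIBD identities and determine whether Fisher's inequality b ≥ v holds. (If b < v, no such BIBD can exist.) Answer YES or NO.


b = λv(v − 1)/(k(k − 1)) = 3·51·50/(6·5) = 7650/30 = 255.
Compare with v = 51: b ≥ v, so Fisher's inequality holds.

YES


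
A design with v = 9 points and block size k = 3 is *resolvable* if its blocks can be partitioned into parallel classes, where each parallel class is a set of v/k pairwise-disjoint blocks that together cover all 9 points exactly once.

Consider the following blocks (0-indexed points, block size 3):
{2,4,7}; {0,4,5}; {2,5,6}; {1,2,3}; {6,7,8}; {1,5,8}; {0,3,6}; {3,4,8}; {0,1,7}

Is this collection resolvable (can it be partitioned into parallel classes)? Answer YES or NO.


v = 9, block size k = 3, number of blocks = 9.
For resolvability, blocks must partition into parallel classes of size v/k = 3.
Total blocks must therefore be a multiple of 3: 9 = 3·3 + 0 ⇒ divisible ✓.
Greedy packing gives 3 candidate class(es). Each should be a full parallel class (size 3, covers all 9 points).
  Class 1 (3 blocks): {2,4,7}; {1,5,8}; {0,3,6}. Points covered: [0, 1, 2, 3, 4, 5, 6, 7, 8].
  Class 2 (3 blocks): {0,4,5}; {1,2,3}; {6,7,8}. Points covered: [0, 1, 2, 3, 4, 5, 6, 7, 8].
  Class 3 (3 blocks): {2,5,6}; {3,4,8}; {0,1,7}. Points covered: [0, 1, 2, 3, 4, 5, 6, 7, 8].
All classes full (size 3)? YES. All classes cover every point? YES.
Resolvable? YES.

YES


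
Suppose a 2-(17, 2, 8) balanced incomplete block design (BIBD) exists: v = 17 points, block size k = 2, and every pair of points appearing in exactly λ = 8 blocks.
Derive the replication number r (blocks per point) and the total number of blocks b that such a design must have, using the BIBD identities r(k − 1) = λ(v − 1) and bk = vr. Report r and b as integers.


Any 2-(v, k, λ) BIBD satisfies two necessary conditions:
  (i)  Each point sits in r blocks, and counting incidences through any fixed point gives r(k − 1) = λ(v − 1), so r = λ(v − 1)/(k − 1).
  (ii) Total incidences bk = vr, so b = vr/k.
Step 1: r = λ(v − 1)/(k − 1) = 8·(17 − 1)/(2 − 1) = 8·16/1 = 128/1 = 128.
Step 2: b = vr/k = 17·128/2 = 2176/2 = 1088.
Check integrality: r = 128 ∈ Z ✓, b = 1088 ∈ Z ✓.
(These identities are necessary conditions: they determine r and b for any design with these parameters, but do not by themselves prove that one exists.)

r = 128, b = 1088.


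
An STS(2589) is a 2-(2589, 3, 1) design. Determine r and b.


An STS(v) is a 2-(v, 3, 1) BIBD: block size k = 3, λ = 1.
Replication: r(k − 1) = λ(v − 1) ⇒ r·2 = 2589 − 1 = 2588 ⇒ r = 1294.
Block count: b = v(v − 1)/6 = 2589·2588/6 = 6700332/6 = 1116722.

r = 1294, b = 1116722.


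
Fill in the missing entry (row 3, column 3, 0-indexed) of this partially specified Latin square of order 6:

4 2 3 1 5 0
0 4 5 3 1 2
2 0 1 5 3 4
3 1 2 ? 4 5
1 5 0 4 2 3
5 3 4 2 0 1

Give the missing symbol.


Row 3 contains symbols [1, 2, 3, 4, 5] — missing [0].
Column 3 contains symbols [1, 2, 3, 4, 5] — missing [0].
The missing symbol must appear in both missing sets; intersection = [0].
Therefore the hidden value is 0.

Missing value = 0.


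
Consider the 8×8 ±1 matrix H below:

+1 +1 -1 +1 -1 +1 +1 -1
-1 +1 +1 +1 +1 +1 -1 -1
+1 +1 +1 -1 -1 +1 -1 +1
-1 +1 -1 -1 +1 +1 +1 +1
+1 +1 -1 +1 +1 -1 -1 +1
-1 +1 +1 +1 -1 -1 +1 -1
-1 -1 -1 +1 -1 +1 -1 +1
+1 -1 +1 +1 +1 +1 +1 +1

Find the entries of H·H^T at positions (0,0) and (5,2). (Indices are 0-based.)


Row 0 of H: [1, 1, -1, 1, -1, 1, 1, -1].
Row 2 of H: [1, 1, 1, -1, -1, 1, -1, 1].
Row 5 of H: [-1, 1, 1, 1, -1, -1, 1, -1].
(H·H^T)[0][0] = Σ_j H[0][j]·H[0][j] = (1)² + (1)² + (-1)² + (1)² + (-1)² + (1)² + (1)² + (-1)² = 1 + 1 + 1 + 1 + 1 + 1 + 1 + 1 = 8.
(H·H^T)[5][2] = Σ_j H[5][j]·H[2][j] = (-1)·(1) + (1)·(1) + (1)·(1) + (1)·(-1) + (-1)·(-1) + (-1)·(1) + (1)·(-1) + (-1)·(1) = -1 + 1 + 1 + -1 + 1 + -1 + -1 + -1 = -2.
Rows 5 and 2 are not orthogonal (dot product = -2 ≠ 0), so H is not a Hadamard matrix.

(0,0) entry = 8; (5,2) entry = -2.


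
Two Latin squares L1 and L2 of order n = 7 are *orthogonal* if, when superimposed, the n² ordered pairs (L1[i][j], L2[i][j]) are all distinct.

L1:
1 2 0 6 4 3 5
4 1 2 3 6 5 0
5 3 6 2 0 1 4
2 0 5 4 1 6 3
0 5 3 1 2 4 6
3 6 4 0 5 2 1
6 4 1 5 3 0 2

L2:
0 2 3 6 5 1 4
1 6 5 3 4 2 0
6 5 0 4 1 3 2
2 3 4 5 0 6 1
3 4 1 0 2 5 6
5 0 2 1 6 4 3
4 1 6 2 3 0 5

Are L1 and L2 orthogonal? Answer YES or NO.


Form the n² = 49 superimposed pairs (L1[i][j], L2[i][j]), row by row (rows and columns indexed from 0):
row 0: (1,0) (2,2) (0,3) (6,6) (4,5) (3,1) (5,4)
row 1: (4,1) (1,6) (2,5) (3,3) (6,4) (5,2) (0,0)
row 2: (5,6) (3,5) (6,0) (2,4) (0,1) (1,3) (4,2)
row 3: (2,2) (0,3) (5,4) (4,5) (1,0) (6,6) (3,1)
row 4: (0,3) (5,4) (3,1) (1,0) (2,2) (4,5) (6,6)
row 5: (3,5) (6,0) (4,2) (0,1) (5,6) (2,4) (1,3)
row 6: (6,4) (4,1) (1,6) (5,2) (3,3) (0,0) (2,5)
Orthogonality requires all 49 pairs distinct.
But the pair (2,2) repeats: cell (0,1) has L1 = 2, L2 = 2, and cell (3,0) has L1 = 2, L2 = 2.
A repeated pair means some other pair never occurs (only 21 distinct pairs out of 49), so the squares are not orthogonal.
Conclusion: NO.

NO


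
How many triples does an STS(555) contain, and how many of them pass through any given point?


An STS(v) is a 2-(v, 3, 1) BIBD: block size k = 3, λ = 1.
Replication: r(k − 1) = λ(v − 1) ⇒ r·2 = 555 − 1 = 554 ⇒ r = 277.
Block count: b = v(v − 1)/6 = 555·554/6 = 307470/6 = 51245.

r = 277, b = 51245.


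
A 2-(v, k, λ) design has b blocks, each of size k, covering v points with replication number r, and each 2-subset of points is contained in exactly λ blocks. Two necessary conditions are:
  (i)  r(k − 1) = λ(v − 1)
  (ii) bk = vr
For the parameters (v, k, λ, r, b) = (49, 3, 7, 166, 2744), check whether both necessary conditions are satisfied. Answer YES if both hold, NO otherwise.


Condition (i): r(k − 1) = 166·2 = 332; λ(v − 1) = 7·48 = 336. Match? NO.
Condition (ii): bk = 2744·3 = 8232; vr = 49·166 = 8134. Match? NO.
Both conditions hold? NO.

NO


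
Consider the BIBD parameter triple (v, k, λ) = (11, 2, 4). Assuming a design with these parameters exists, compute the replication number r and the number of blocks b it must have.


Any 2-(v, k, λ) BIBD satisfies two necessary conditions:
  (i)  Each point sits in r blocks, and counting incidences through any fixed point gives r(k − 1) = λ(v − 1), so r = λ(v − 1)/(k − 1).
  (ii) Total incidences bk = vr, so b = vr/k.
Step 1: r = λ(v − 1)/(k − 1) = 4·(11 − 1)/(2 − 1) = 4·10/1 = 40/1 = 40.
Step 2: b = vr/k = 11·40/2 = 440/2 = 220.
Check integrality: r = 40 ∈ Z ✓, b = 220 ∈ Z ✓.
(These identities are necessary conditions: they determine r and b for any design with these parameters, but do not by themselves prove that one exists.)

r = 40, b = 220.


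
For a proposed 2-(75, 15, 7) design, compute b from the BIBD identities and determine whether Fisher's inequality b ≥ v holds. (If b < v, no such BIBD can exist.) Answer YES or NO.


b = λv(v − 1)/(k(k − 1)) = 7·75·74/(15·14) = 38850/210 = 185.
Compare with v = 75: b ≥ v, so Fisher's inequality holds.

YES


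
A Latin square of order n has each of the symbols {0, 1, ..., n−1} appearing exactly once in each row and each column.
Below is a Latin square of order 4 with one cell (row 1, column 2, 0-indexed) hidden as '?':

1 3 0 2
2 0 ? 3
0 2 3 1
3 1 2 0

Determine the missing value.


Row 1 contains symbols [0, 2, 3] — missing [1].
Column 2 contains symbols [0, 2, 3] — missing [1].
The missing symbol must appear in both missing sets; intersection = [1].
Therefore the hidden value is 1.

Missing value = 1.


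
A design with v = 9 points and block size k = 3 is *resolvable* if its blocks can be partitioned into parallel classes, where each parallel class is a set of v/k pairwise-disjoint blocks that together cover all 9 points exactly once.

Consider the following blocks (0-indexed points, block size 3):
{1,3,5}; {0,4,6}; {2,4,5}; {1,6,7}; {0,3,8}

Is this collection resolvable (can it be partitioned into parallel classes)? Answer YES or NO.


v = 9, block size k = 3, number of blocks = 5.
For resolvability, blocks must partition into parallel classes of size v/k = 3.
Total blocks must therefore be a multiple of 3: 5 = 3·1 + 2 ⇒ not divisible ✗.
Resolvable? NO.

NO


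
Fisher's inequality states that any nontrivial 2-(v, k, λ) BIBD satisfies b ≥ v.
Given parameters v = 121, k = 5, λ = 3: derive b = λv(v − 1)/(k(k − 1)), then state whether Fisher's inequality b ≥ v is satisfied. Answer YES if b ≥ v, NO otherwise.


b = λv(v − 1)/(k(k − 1)) = 3·121·120/(5·4) = 43560/20 = 2178.
Compare with v = 121: b ≥ v, so Fisher's inequality holds.

YES


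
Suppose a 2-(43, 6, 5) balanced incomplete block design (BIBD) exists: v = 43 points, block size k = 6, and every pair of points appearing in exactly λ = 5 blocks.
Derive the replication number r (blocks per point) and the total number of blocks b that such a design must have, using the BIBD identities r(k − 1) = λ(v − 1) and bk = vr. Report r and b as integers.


Any 2-(v, k, λ) BIBD satisfies two necessary conditions:
  (i)  Each point sits in r blocks, and counting incidences through any fixed point gives r(k − 1) = λ(v − 1), so r = λ(v − 1)/(k − 1).
  (ii) Total incidences bk = vr, so b = vr/k.
Step 1: r = λ(v − 1)/(k − 1) = 5·(43 − 1)/(6 − 1) = 5·42/5 = 210/5 = 42.
Step 2: b = vr/k = 43·42/6 = 1806/6 = 301.
Check integrality: r = 42 ∈ Z ✓, b = 301 ∈ Z ✓.
(These identities are necessary conditions: they determine r and b for any design with these parameters, but do not by themselves prove that one exists.)

r = 42, b = 301.


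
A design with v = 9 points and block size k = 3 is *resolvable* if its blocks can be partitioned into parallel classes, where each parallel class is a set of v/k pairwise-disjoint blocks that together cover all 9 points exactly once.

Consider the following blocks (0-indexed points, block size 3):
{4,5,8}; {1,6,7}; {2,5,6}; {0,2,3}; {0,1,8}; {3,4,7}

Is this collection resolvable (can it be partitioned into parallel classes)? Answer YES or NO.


v = 9, block size k = 3, number of blocks = 6.
For resolvability, blocks must partition into parallel classes of size v/k = 3.
Total blocks must therefore be a multiple of 3: 6 = 3·2 + 0 ⇒ divisible ✓.
Greedy packing gives 2 candidate class(es). Each should be a full parallel class (size 3, covers all 9 points).
  Class 1 (3 blocks): {4,5,8}; {1,6,7}; {0,2,3}. Points covered: [0, 1, 2, 3, 4, 5, 6, 7, 8].
  Class 2 (3 blocks): {2,5,6}; {0,1,8}; {3,4,7}. Points covered: [0, 1, 2, 3, 4, 5, 6, 7, 8].
All classes full (size 3)? YES. All classes cover every point? YES.
Resolvable? YES.

YES


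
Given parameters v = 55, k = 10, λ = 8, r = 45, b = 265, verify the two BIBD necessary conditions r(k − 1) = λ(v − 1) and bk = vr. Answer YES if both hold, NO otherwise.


Condition (i): r(k − 1) = 45·9 = 405; λ(v − 1) = 8·54 = 432. Match? NO.
Condition (ii): bk = 265·10 = 2650; vr = 55·45 = 2475. Match? NO.
Both conditions hold? NO.

NO


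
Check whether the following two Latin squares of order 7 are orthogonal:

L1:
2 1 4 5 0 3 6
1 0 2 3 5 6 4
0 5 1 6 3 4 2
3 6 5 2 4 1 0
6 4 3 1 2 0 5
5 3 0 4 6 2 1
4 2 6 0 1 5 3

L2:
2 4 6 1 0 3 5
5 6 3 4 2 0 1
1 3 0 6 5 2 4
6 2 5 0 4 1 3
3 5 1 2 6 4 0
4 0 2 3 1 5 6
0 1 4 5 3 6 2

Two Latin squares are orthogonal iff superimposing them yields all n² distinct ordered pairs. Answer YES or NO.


Form the n² = 49 superimposed pairs (L1[i][j], L2[i][j]), row by row (rows and columns indexed from 0):
row 0: (2,2) (1,4) (4,6) (5,1) (0,0) (3,3) (6,5)
row 1: (1,5) (0,6) (2,3) (3,4) (5,2) (6,0) (4,1)
row 2: (0,1) (5,3) (1,0) (6,6) (3,5) (4,2) (2,4)
row 3: (3,6) (6,2) (5,5) (2,0) (4,4) (1,1) (0,3)
row 4: (6,3) (4,5) (3,1) (1,2) (2,6) (0,4) (5,0)
row 5: (5,4) (3,0) (0,2) (4,3) (6,1) (2,5) (1,6)
row 6: (4,0) (2,1) (6,4) (0,5) (1,3) (5,6) (3,2)
Orthogonality requires all 49 pairs distinct.
Check by first coordinate: for each symbol s of L1, list the L2 entries in the n cells where L1 = s; they must all differ.
  L1 = 0: L2 entries (in reading order) 0, 6, 1, 3, 4, 2, 5 — all 7 distinct ✓
  L1 = 1: L2 entries (in reading order) 4, 5, 0, 1, 2, 6, 3 — all 7 distinct ✓
  L1 = 2: L2 entries (in reading order) 2, 3, 4, 0, 6, 5, 1 — all 7 distinct ✓
  L1 = 3: L2 entries (in reading order) 3, 4, 5, 6, 1, 0, 2 — all 7 distinct ✓
  L1 = 4: L2 entries (in reading order) 6, 1, 2, 4, 5, 3, 0 — all 7 distinct ✓
  L1 = 5: L2 entries (in reading order) 1, 2, 3, 5, 0, 4, 6 — all 7 distinct ✓
  L1 = 6: L2 entries (in reading order) 5, 0, 6, 2, 3, 1, 4 — all 7 distinct ✓
Every symbol of L1 meets every symbol of L2 exactly once, so all 49 pairs are distinct (49 of 49).
Conclusion: YES.

YES


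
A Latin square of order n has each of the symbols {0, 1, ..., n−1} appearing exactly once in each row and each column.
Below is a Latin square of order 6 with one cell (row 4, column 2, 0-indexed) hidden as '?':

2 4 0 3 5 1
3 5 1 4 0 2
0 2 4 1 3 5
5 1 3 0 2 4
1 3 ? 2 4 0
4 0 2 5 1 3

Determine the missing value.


Row 4 contains symbols [0, 1, 2, 3, 4] — missing [5].
Column 2 contains symbols [0, 1, 2, 3, 4] — missing [5].
The missing symbol must appear in both missing sets; intersection = [5].
Therefore the hidden value is 5.

Missing value = 5.


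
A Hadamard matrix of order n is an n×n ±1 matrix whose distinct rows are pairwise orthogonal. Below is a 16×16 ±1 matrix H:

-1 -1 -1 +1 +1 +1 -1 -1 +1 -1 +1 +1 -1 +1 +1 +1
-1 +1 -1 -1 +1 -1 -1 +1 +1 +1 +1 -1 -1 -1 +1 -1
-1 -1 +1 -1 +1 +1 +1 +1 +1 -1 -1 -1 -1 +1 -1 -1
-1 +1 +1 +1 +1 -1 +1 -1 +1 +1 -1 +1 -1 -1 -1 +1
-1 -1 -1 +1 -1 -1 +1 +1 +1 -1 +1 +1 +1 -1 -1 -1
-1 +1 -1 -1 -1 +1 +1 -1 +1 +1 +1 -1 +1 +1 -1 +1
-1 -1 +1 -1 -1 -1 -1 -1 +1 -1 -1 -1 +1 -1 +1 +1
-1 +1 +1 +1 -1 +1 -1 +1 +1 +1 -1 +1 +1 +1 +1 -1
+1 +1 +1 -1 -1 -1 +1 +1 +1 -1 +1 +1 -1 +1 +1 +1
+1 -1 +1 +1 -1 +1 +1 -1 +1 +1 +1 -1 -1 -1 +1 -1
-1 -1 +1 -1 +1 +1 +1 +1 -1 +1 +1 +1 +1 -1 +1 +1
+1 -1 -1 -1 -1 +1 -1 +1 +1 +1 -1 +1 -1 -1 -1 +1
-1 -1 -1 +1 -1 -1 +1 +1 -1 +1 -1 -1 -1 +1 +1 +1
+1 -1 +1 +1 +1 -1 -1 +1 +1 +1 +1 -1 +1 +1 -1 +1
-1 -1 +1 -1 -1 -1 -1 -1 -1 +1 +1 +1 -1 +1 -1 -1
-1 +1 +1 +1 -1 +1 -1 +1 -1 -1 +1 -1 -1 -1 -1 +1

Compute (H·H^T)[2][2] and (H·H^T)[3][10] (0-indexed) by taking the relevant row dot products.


Row 2 of H: [-1, -1, 1, -1, 1, 1, 1, 1, 1, -1, -1, -1, -1, 1, -1, -1].
Row 3 of H: [-1, 1, 1, 1, 1, -1, 1, -1, 1, 1, -1, 1, -1, -1, -1, 1].
Row 10 of H: [-1, -1, 1, -1, 1, 1, 1, 1, -1, 1, 1, 1, 1, -1, 1, 1].
(H·H^T)[2][2] = Σ_j H[2][j]·H[2][j] = (-1)² + (-1)² + (1)² + (-1)² + (1)² + (1)² + (1)² + (1)² + (1)² + (-1)² + (-1)² + (-1)² + (-1)² + (1)² + (-1)² + (-1)² = 1 + 1 + 1 + 1 + 1 + 1 + 1 + 1 + 1 + 1 + 1 + 1 + 1 + 1 + 1 + 1 = 16.
(H·H^T)[3][10] = Σ_j H[3][j]·H[10][j] = (-1)·(-1) + (1)·(-1) + (1)·(1) + (1)·(-1) + (1)·(1) + (-1)·(1) + (1)·(1) + (-1)·(1) + (1)·(-1) + (1)·(1) + (-1)·(1) + (1)·(1) + (-1)·(1) + (-1)·(-1) + (-1)·(1) + (1)·(1) = 1 + -1 + 1 + -1 + 1 + -1 + 1 + -1 + -1 + 1 + -1 + 1 + -1 + 1 + -1 + 1 = 0.
So rows 3 and 10 are orthogonal; the diagonal entry equals n = 16.

(2,2) entry = 16; (3,10) entry = 0.


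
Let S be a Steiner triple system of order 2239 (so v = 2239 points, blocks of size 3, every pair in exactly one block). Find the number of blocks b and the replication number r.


An STS(v) is a 2-(v, 3, 1) BIBD: block size k = 3, λ = 1.
Replication: r(k − 1) = λ(v − 1) ⇒ r·2 = 2239 − 1 = 2238 ⇒ r = 1119.
Block count: b = v(v − 1)/6 = 2239·2238/6 = 5010882/6 = 835147.

r = 1119, b = 835147.


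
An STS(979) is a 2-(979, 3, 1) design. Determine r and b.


An STS(v) is a 2-(v, 3, 1) BIBD: block size k = 3, λ = 1.
Replication: r(k − 1) = λ(v − 1) ⇒ r·2 = 979 − 1 = 978 ⇒ r = 489.
Block count: bk = vr ⇒ b·3 = 979·489 = 478731 ⇒ b = 159577.
(Check via b = v(v − 1)/6 = 979·978/6 = 957462/6 = 159577.)

r = 489, b = 159577.


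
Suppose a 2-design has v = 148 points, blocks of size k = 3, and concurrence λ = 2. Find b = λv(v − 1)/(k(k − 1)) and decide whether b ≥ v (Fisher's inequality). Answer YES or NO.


r = λ(v − 1)/(k − 1) = 2·147/2 = 147.
b = vr/k = 148·147/3 = 7252.
Fisher's inequality: b ≥ v ⇔ 7252 ≥ 148? YES.

YES


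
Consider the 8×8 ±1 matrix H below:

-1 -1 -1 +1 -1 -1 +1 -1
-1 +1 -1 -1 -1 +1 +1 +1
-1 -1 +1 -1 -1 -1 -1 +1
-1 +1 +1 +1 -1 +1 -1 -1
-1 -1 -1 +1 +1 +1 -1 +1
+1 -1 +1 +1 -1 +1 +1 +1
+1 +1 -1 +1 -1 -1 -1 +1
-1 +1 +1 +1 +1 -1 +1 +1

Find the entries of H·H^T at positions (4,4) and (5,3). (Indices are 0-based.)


Row 3 of H: [-1, 1, 1, 1, -1, 1, -1, -1].
Row 4 of H: [-1, -1, -1, 1, 1, 1, -1, 1].
Row 5 of H: [1, -1, 1, 1, -1, 1, 1, 1].
(H·H^T)[4][4] = Σ_j H[4][j]·H[4][j] = (-1)² + (-1)² + (-1)² + (1)² + (1)² + (1)² + (-1)² + (1)² = 1 + 1 + 1 + 1 + 1 + 1 + 1 + 1 = 8.
(H·H^T)[5][3] = Σ_j H[5][j]·H[3][j] = (1)·(-1) + (-1)·(1) + (1)·(1) + (1)·(1) + (-1)·(-1) + (1)·(1) + (1)·(-1) + (1)·(-1) = -1 + -1 + 1 + 1 + 1 + 1 + -1 + -1 = 0.
So rows 5 and 3 are orthogonal; the diagonal entry equals n = 8.

(4,4) entry = 8; (5,3) entry = 0.


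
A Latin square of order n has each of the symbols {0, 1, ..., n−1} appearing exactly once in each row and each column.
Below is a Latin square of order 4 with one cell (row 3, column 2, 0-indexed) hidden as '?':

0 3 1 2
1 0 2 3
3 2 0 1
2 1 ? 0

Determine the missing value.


Row 3 contains symbols [0, 1, 2] — missing [3].
Column 2 contains symbols [0, 1, 2] — missing [3].
The missing symbol must appear in both missing sets; intersection = [3].
Therefore the hidden value is 3.

Missing value = 3.


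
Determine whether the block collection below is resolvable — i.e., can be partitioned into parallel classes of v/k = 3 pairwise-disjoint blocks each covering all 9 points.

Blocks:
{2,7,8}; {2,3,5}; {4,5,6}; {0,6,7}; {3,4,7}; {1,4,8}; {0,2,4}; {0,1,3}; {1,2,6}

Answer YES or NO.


v = 9, block size k = 3, number of blocks = 9.
For resolvability, blocks must partition into parallel classes of size v/k = 3.
Total blocks must therefore be a multiple of 3: 9 = 3·3 + 0 ⇒ divisible ✓.
Consider block {3,4,7}. The only other block(s) in the collection disjoint from it are {1,2,6} — just 1 block(s). Any parallel class containing {3,4,7} would need 2 other blocks each disjoint from it, so no parallel class of size 3 can contain {3,4,7}.
Since every block must belong to some parallel class in a resolution, the collection cannot be partitioned into parallel classes.
Resolvable? NO.

NO


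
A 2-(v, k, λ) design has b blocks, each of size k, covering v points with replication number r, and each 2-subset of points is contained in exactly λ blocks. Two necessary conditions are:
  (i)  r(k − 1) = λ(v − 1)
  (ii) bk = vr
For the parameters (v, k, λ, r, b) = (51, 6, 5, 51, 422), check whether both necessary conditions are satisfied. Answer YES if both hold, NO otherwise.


Condition (i): r(k − 1) = 51·5 = 255; λ(v − 1) = 5·50 = 250. Match? NO.
Condition (ii): bk = 422·6 = 2532; vr = 51·51 = 2601. Match? NO.
Both conditions hold? NO.

NO


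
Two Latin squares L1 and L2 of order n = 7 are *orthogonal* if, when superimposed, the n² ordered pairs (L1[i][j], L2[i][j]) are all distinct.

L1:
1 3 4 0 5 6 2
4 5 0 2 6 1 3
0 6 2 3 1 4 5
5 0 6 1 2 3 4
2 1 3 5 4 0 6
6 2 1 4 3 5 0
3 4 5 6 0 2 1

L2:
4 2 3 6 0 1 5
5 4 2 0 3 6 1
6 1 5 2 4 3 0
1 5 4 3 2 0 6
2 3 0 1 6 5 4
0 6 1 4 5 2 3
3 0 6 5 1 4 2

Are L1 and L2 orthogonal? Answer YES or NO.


Form the n² = 49 superimposed pairs (L1[i][j], L2[i][j]), row by row (rows and columns indexed from 0):
row 0: (1,4) (3,2) (4,3) (0,6) (5,0) (6,1) (2,5)
row 1: (4,5) (5,4) (0,2) (2,0) (6,3) (1,6) (3,1)
row 2: (0,6) (6,1) (2,5) (3,2) (1,4) (4,3) (5,0)
row 3: (5,1) (0,5) (6,4) (1,3) (2,2) (3,0) (4,6)
row 4: (2,2) (1,3) (3,0) (5,1) (4,6) (0,5) (6,4)
row 5: (6,0) (2,6) (1,1) (4,4) (3,5) (5,2) (0,3)
row 6: (3,3) (4,0) (5,6) (6,5) (0,1) (2,4) (1,2)
Orthogonality requires all 49 pairs distinct.
But the pair (0,6) repeats: cell (0,3) has L1 = 0, L2 = 6, and cell (2,0) has L1 = 0, L2 = 6.
A repeated pair means some other pair never occurs (only 35 distinct pairs out of 49), so the squares are not orthogonal.
Conclusion: NO.

NO


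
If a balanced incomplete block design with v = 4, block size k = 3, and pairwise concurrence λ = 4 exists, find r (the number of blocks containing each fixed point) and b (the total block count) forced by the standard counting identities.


Any 2-(v, k, λ) BIBD satisfies two necessary conditions:
  (i)  Each point sits in r blocks, and counting incidences through any fixed point gives r(k − 1) = λ(v − 1), so r = λ(v − 1)/(k − 1).
  (ii) Total incidences bk = vr, so b = vr/k.
Step 1: r = λ(v − 1)/(k − 1) = 4·(4 − 1)/(3 − 1) = 4·3/2 = 12/2 = 6.
Step 2: b = vr/k = 4·6/3 = 24/3 = 8.
Check integrality: r = 6 ∈ Z ✓, b = 8 ∈ Z ✓.
(These identities are necessary conditions: they determine r and b for any design with these parameters, but do not by themselves prove that one exists.)

r = 6, b = 8.


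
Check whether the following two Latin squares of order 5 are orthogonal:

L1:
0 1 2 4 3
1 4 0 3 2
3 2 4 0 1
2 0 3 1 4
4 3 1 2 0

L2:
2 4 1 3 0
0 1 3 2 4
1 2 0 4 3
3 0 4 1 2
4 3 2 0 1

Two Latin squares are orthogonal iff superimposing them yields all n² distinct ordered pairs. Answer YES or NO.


Form the n² = 25 superimposed pairs (L1[i][j], L2[i][j]), row by row (rows and columns indexed from 0):
row 0: (0,2) (1,4) (2,1) (4,3) (3,0)
row 1: (1,0) (4,1) (0,3) (3,2) (2,4)
row 2: (3,1) (2,2) (4,0) (0,4) (1,3)
row 3: (2,3) (0,0) (3,4) (1,1) (4,2)
row 4: (4,4) (3,3) (1,2) (2,0) (0,1)
Orthogonality requires all 25 pairs distinct.
Check by first coordinate: for each symbol s of L1, list the L2 entries in the n cells where L1 = s; they must all differ.
  L1 = 0: L2 entries (in reading order) 2, 3, 4, 0, 1 — all 5 distinct ✓
  L1 = 1: L2 entries (in reading order) 4, 0, 3, 1, 2 — all 5 distinct ✓
  L1 = 2: L2 entries (in reading order) 1, 4, 2, 3, 0 — all 5 distinct ✓
  L1 = 3: L2 entries (in reading order) 0, 2, 1, 4, 3 — all 5 distinct ✓
  L1 = 4: L2 entries (in reading order) 3, 1, 0, 2, 4 — all 5 distinct ✓
Every symbol of L1 meets every symbol of L2 exactly once, so all 25 pairs are distinct (25 of 25).
Conclusion: YES.

YES


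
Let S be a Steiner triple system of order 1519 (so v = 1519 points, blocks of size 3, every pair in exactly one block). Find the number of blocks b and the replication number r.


An STS(v) is a 2-(v, 3, 1) BIBD: block size k = 3, λ = 1.
Replication: r(k − 1) = λ(v − 1) ⇒ r·2 = 1519 − 1 = 1518 ⇒ r = 759.
Block count: b = v(v − 1)/6 = 1519·1518/6 = 2305842/6 = 384307.
(Check via bk = vr: 384307·3 = 1152921 = 1519·759 = 1152921 ✓.)

r = 759, b = 384307.


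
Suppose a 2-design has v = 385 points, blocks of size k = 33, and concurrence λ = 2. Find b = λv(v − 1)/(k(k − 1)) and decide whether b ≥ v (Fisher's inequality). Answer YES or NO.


b = λv(v − 1)/(k(k − 1)) = 2·385·384/(33·32) = 295680/1056 = 280.
Compare with v = 385: b < v, so Fisher's inequality fails.

NO


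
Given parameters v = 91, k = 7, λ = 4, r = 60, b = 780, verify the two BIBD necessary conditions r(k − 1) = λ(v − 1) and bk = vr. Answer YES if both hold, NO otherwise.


Condition (i): r(k − 1) = 60·6 = 360; λ(v − 1) = 4·90 = 360. Match? YES.
Condition (ii): bk = 780·7 = 5460; vr = 91·60 = 5460. Match? YES.
Both conditions hold? YES.

YES


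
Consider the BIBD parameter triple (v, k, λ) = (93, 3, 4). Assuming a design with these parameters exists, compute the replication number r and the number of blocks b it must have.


Any 2-(v, k, λ) BIBD satisfies two necessary conditions:
  (i)  Each point sits in r blocks, and counting incidences through any fixed point gives r(k − 1) = λ(v − 1), so r = λ(v − 1)/(k − 1).
  (ii) Total incidences bk = vr, so b = vr/k.
Step 1: r = λ(v − 1)/(k − 1) = 4·(93 − 1)/(3 − 1) = 4·92/2 = 368/2 = 184.
Step 2: b = vr/k = 93·184/3 = 17112/3 = 5704.
Check integrality: r = 184 ∈ Z ✓, b = 5704 ∈ Z ✓.
(These identities are necessary conditions: they determine r and b for any design with these parameters, but do not by themselves prove that one exists.)

r = 184, b = 5704.


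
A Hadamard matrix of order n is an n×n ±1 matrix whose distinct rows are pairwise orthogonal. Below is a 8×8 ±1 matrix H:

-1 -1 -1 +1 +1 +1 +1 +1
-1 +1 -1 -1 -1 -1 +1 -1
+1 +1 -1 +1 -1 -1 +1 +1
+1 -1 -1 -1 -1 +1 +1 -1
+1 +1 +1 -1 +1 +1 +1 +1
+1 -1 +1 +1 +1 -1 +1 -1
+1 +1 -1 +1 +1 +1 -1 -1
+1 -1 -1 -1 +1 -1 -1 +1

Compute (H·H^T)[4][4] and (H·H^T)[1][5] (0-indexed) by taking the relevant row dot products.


Row 1 of H: [-1, 1, -1, -1, -1, -1, 1, -1].
Row 4 of H: [1, 1, 1, -1, 1, 1, 1, 1].
Row 5 of H: [1, -1, 1, 1, 1, -1, 1, -1].
(H·H^T)[4][4] = Σ_j H[4][j]·H[4][j] = (1)² + (1)² + (1)² + (-1)² + (1)² + (1)² + (1)² + (1)² = 1 + 1 + 1 + 1 + 1 + 1 + 1 + 1 = 8.
(H·H^T)[1][5] = Σ_j H[1][j]·H[5][j] = (-1)·(1) + (1)·(-1) + (-1)·(1) + (-1)·(1) + (-1)·(1) + (-1)·(-1) + (1)·(1) + (-1)·(-1) = -1 + -1 + -1 + -1 + -1 + 1 + 1 + 1 = -2.
Rows 1 and 5 are not orthogonal (dot product = -2 ≠ 0), so H is not a Hadamard matrix.

(4,4) entry = 8; (1,5) entry = -2.


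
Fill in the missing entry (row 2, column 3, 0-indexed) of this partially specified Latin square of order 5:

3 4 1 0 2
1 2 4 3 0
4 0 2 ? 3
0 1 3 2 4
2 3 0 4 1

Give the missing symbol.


Row 2 contains symbols [0, 2, 3, 4] — missing [1].
Column 3 contains symbols [0, 2, 3, 4] — missing [1].
The missing symbol must appear in both missing sets; intersection = [1].
Therefore the hidden value is 1.

Missing value = 1.
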